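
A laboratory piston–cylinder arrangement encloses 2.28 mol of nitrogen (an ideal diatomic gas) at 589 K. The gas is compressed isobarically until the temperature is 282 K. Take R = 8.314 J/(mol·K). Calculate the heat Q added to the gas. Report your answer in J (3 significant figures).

Isobaric: W = nRΔT = (2.28)(8.314)(-307) = -5819 J.
ΔU = nCᵥΔT with Cᵥ = 5R/2: ΔU = (2.28)(20.79)(-307) = -14549 J.
Q = ΔU + W = -14549 − 5819 = -20368 J.

Q ≈ -20400 J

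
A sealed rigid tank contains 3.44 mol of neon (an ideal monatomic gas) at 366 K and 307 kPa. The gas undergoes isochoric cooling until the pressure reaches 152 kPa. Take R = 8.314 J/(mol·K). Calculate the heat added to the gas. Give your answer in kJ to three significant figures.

Q ≈ -7.93 kJ

Constant volume ⇒ W = 0, so Q = ΔU = nCᵥΔT with Cᵥ = 3R/2 = 12.47 J/(mol·K).
At constant V, T₂/T₁ = P₂/P₁ ⇒ ΔT = T₁(P₂/P₁ − 1) = 366·(152/307 − 1) = -184.8 K.
ΔU = (3.44)(12.47)(-184.8) = -7927 J.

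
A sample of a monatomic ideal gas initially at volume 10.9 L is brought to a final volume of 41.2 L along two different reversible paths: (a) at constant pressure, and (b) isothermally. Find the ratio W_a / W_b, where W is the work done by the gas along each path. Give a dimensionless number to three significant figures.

Path (a) isobaric: W = P₁(V₂ − V₁) → W_a/(P₁V₁) = 2.78.
Path (b) isothermal: W = P₁V₁ ln(V₂/V₁) → W_b/(P₁V₁) = 1.33.
W_a / W_b = 2.78 / 1.33 = 2.091.

W_a / W_b ≈ 2.09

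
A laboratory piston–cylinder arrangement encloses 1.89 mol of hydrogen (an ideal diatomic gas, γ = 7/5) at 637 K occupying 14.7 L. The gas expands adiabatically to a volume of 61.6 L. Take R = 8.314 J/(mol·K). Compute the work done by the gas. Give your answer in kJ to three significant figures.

Adiabatic: TV^(γ−1) = const with γ = 7/5.
T₂ = T₁ (V₁/V₂)^(γ−1) = 637 × (14.7/61.6)^0.4 = 637 × 0.5638 = 359.1 K.
W_by = nCᵥ(T₁ − T₂) = (1.89)(20.79)(637 − 359.1) = 10916 J.

W ≈ 10.9 kJ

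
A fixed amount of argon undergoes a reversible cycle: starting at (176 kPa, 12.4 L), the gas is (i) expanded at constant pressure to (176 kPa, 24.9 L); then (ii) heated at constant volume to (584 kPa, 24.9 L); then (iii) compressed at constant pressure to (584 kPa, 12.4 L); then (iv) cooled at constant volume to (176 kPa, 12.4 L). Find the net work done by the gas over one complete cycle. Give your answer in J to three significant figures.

Constant-volume legs do no work.
W(i) = (176)(24.9 − 12.4) = 2200 J; W(iii) = (584)(12.4 − 24.9) = -7300 J.
W_net = 2200 − 7300 = -5100 J (the counter-clockwise enclosed area).

W_net ≈ -5100 J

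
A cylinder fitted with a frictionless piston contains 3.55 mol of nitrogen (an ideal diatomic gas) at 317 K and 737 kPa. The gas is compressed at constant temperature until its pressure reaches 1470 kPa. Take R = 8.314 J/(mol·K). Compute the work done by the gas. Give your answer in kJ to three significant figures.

W ≈ -6.46 kJ

Isothermal process: W = nRT ln(V₂/V₁) = nRT ln(P₁/P₂).
W = (3.55)(8.314)(317) × ln(737/1470)
  = 9356 × ln(0.5014) = 9356 × -0.6904
W_by_gas = -6460 J.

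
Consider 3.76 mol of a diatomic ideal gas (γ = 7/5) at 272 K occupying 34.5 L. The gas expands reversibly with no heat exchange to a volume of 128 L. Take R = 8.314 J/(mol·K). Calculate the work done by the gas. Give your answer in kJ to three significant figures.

W ≈ 8.68 kJ

Adiabatic: TV^(γ−1) = const with γ = 7/5.
T₂ = T₁ (V₁/V₂)^(γ−1) = 272 × (34.5/128)^0.4 = 272 × 0.5919 = 161 K.
W_by = nCᵥ(T₁ − T₂) = (3.76)(20.79)(272 − 161) = 8675 J.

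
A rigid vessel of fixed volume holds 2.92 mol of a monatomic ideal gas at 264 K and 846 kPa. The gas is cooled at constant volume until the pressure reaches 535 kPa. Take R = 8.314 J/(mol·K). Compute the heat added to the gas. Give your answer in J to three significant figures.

Constant volume ⇒ W = 0, so Q = ΔU = nCᵥΔT with Cᵥ = 3R/2 = 12.47 J/(mol·K).
At constant V, T₂/T₁ = P₂/P₁ ⇒ ΔT = T₁(P₂/P₁ − 1) = 264·(535/846 − 1) = -97.05 K.
ΔU = (2.92)(12.47)(-97.05) = -3534 J.

Q ≈ -3530 J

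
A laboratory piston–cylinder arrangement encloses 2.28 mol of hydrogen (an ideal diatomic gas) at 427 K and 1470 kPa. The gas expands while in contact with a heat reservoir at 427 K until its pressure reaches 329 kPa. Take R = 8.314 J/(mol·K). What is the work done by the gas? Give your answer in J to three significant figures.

Isothermal process: W = nRT ln(V₂/V₁) = nRT ln(P₁/P₂).
W = (2.28)(8.314)(427) × ln(1470/329)
  = 8094 × ln(4.468) = 8094 × 1.497
W_by_gas = 12117 J.

W ≈ 12100 J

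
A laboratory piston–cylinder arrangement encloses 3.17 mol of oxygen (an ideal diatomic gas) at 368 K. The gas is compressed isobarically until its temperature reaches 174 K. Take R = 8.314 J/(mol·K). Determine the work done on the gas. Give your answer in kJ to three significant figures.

Isobaric: W = P ΔV = nR ΔT.
W = (3.17)(8.314)(174 − 368) = -5113 J.
Work on gas = −W_by = 5113 J.

W ≈ 5.11 kJ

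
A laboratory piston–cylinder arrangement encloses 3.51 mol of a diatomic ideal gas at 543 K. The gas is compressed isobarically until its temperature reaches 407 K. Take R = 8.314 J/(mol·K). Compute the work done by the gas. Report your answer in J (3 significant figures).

Isobaric: W = P ΔV = nR ΔT.
W = (3.51)(8.314)(407 − 543) = -3969 J.

W ≈ -3970 J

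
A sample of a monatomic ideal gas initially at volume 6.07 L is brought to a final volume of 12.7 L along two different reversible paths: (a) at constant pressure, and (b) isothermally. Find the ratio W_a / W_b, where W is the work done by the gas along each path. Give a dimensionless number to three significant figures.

Path (a) isobaric: W = P₁(V₂ − V₁) → W_a/(P₁V₁) = 1.092.
Path (b) isothermal: W = P₁V₁ ln(V₂/V₁) → W_b/(P₁V₁) = 0.7382.
W_a / W_b = 1.092 / 0.7382 = 1.48.

W_a / W_b ≈ 1.48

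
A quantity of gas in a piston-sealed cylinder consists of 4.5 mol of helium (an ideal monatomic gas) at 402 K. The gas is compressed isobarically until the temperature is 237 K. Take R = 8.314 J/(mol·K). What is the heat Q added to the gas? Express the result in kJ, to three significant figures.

Q ≈ -15.4 kJ

Isobaric: W = nRΔT = (4.5)(8.314)(-165) = -6173 J.
ΔU = nCᵥΔT with Cᵥ = 3R/2: ΔU = (4.5)(12.47)(-165) = -9260 J.
Q = ΔU + W = -9260 − 6173 = -15433 J.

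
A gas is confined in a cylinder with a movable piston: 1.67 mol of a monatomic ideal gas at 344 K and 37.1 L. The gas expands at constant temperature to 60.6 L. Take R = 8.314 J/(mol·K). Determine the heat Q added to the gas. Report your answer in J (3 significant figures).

Isothermal ⇒ ΔU = 0, so Q = W = nRT ln(V₂/V₁).
Q = (1.67)(8.314)(344) ln(60.6/37.1) = 4776 × 0.4907 = 2344 J.

Q ≈ 2340 J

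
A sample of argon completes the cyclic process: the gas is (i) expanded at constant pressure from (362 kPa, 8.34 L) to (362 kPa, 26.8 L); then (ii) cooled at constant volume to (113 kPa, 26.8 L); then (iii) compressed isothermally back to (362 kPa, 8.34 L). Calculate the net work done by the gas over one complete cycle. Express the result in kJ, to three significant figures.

W_net ≈ 3.15 kJ

Leg (i): W = PΔV = (362)(26.8 − 8.34) = 6683 J.
Leg (ii): W = 0.
Leg (iii): W = PᵢVᵢ ln(V_f/Vᵢ) = (3028) ln(8.34/26.8) = -3535 J.
W_net = 6683 − 3535 = 3147 J.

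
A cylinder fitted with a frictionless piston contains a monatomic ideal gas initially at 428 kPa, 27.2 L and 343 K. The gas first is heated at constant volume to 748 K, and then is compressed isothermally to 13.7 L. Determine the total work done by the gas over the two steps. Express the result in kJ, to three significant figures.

W_total ≈ -17.4 kJ

Step 1 (isochoric): W = 0 (constant volume).
After step 1: P = 933.4 kPa (V unchanged).
Step 2 (isothermal): W = P₁V₁ ln(V₂/V₁) = (25388) ln(13.7/27.2) = -17411 J.
W_total = 0 − 17411 = -17411 J.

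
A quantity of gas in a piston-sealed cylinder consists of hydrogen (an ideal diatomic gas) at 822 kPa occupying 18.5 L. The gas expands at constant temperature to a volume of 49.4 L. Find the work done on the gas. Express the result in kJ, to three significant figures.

W ≈ -14.9 kJ

Isothermal: W = nRT ln(V₂/V₁) = P₁V₁ ln(V₂/V₁).
P₁V₁ = (822 kPa)(18.5 L) = 15207 J.
W = 15207 × ln(49.4/18.5) = 15207 × 0.9822
W_by_gas = 14936 J; work on gas = −W_by = -14936 J.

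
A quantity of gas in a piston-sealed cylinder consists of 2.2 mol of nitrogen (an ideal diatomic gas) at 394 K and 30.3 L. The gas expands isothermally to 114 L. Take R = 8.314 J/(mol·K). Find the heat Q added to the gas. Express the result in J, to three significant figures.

Isothermal ⇒ ΔU = 0, so Q = W = nRT ln(V₂/V₁).
Q = (2.2)(8.314)(394) ln(114/30.3) = 7207 × 1.325 = 9549 J.

Q ≈ 9550 J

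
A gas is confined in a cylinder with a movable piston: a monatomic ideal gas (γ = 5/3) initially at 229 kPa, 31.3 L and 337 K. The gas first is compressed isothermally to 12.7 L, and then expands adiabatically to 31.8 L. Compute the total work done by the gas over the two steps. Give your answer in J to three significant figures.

Step 1 (isothermal): W = P₁V₁ ln(V₂/V₁) = (7168) ln(12.7/31.3) = -6465 J.
After step 1: P = 564.4 kPa, V = 12.7 L, T = 337 K.
Step 2 (adiabatic): W = (P₁V₁ − P₂V₂)/(γ−1) = (7168 − 3887)/0.667 = 4921 J.
W_total = -6465 + 4921 = -1545 J.

W_total ≈ -1540 J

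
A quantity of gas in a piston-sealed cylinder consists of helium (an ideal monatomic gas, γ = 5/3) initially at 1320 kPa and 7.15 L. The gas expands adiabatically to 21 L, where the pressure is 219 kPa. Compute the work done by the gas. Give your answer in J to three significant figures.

Adiabatic: W = (P₁V₁ − P₂V₂)/(γ − 1) with γ = 5/3.
P₁V₁ = 9438 J, P₂V₂ = 4599 J.
W = (9438 − 4599) / 0.6667 = 7258 J.

W ≈ 7260 J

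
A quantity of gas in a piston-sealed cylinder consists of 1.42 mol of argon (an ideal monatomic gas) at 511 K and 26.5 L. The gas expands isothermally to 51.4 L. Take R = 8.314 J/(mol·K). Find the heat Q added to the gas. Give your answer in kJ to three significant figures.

Isothermal ⇒ ΔU = 0, so Q = W = nRT ln(V₂/V₁).
Q = (1.42)(8.314)(511) ln(51.4/26.5) = 6033 × 0.6625 = 3997 J.

Q ≈ 4.00 kJ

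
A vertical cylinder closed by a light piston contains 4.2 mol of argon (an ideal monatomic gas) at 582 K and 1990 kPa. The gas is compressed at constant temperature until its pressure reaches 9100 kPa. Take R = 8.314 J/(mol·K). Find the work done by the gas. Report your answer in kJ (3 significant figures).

Isothermal process: W = nRT ln(V₂/V₁) = nRT ln(P₁/P₂).
W = (4.2)(8.314)(582) × ln(1990/9100)
  = 20323 × ln(0.2187) = 20323 × -1.52
W_by_gas = -30893 J.

W ≈ -30.9 kJ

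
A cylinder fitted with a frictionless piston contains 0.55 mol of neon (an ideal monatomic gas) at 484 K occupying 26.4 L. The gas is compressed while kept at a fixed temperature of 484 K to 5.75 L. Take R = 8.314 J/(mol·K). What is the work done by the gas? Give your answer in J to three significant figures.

Isothermal: W = nRT ln(V₂/V₁).
W = (0.55)(8.314)(484) × ln(5.75/26.4)
  = 2213 × -1.524
W_by_gas = -3373 J.

W ≈ -3370 J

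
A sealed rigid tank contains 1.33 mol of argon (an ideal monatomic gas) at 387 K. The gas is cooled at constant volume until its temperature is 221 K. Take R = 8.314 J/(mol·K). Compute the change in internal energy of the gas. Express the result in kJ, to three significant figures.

ΔU ≈ -2.75 kJ

Constant volume ⇒ W = 0, so Q = ΔU = nCᵥΔT with Cᵥ = 3R/2 = 12.47 J/(mol·K).
ΔU = (1.33)(12.47)(221 − 387) = -2753 J.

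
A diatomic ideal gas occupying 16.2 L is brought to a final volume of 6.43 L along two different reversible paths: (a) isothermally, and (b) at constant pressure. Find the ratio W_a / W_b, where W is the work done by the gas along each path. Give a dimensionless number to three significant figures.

Path (a) isothermal: W = P₁V₁ ln(V₂/V₁) → W_a/(P₁V₁) = -0.924.
Path (b) isobaric: W = P₁(V₂ − V₁) → W_b/(P₁V₁) = -0.6031.
W_a / W_b = -0.924 / -0.6031 = 1.532.

W_a / W_b ≈ 1.53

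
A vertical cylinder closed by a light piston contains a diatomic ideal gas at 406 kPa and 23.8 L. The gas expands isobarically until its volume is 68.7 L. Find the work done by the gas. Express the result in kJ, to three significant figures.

W ≈ 18.2 kJ

Isobaric: W = P ΔV.
W = (406 kPa)(68.7 − 23.8 L) = (406)(44.9) = 18229 J.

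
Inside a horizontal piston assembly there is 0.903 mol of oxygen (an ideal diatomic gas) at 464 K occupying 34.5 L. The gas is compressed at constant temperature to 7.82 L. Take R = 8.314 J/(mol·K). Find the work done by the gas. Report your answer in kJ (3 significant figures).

W ≈ -5.17 kJ

Isothermal: W = nRT ln(V₂/V₁).
W = (0.903)(8.314)(464) × ln(7.82/34.5)
  = 3483 × -1.484
W_by_gas = -5170 J.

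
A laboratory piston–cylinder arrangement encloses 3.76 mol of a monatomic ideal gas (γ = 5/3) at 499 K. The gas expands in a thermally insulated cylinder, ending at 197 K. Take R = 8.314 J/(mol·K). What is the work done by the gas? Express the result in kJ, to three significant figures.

W ≈ 14.2 kJ

Adiabatic ⇒ Q = 0, so W_by = −ΔU = nCᵥ(T₁ − T₂).
Cᵥ = 3R/2 = 12.47 J/(mol·K).
W = (3.76)(12.47)(499 − 197) = 14161 J.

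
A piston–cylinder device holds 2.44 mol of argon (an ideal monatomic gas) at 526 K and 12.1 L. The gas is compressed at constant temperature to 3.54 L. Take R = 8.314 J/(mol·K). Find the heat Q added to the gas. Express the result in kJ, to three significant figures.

Q ≈ -13.1 kJ

Isothermal ⇒ ΔU = 0, so Q = W = nRT ln(V₂/V₁).
Q = (2.44)(8.314)(526) ln(3.54/12.1) = 10671 × -1.229 = -13115 J.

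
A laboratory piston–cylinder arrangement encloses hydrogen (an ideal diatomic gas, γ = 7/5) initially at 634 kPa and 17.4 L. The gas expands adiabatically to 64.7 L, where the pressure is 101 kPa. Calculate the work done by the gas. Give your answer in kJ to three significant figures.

Adiabatic: W = (P₁V₁ − P₂V₂)/(γ − 1) with γ = 7/5.
P₁V₁ = 11032 J, P₂V₂ = 6535 J.
W = (11032 − 6535) / 0.4 = 11242 J.

W ≈ 11.2 kJ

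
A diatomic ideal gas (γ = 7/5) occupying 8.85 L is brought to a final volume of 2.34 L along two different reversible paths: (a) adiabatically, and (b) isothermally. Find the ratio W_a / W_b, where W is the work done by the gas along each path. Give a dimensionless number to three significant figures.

Path (a) adiabatic: W = P₁V₁(1 − (V₁/V₂)^(γ−1))/(γ−1) → W_a/(P₁V₁) = -1.756.
Path (b) isothermal: W = P₁V₁ ln(V₂/V₁) → W_b/(P₁V₁) = -1.33.
W_a / W_b = -1.756 / -1.33 = 1.32.

W_a / W_b ≈ 1.32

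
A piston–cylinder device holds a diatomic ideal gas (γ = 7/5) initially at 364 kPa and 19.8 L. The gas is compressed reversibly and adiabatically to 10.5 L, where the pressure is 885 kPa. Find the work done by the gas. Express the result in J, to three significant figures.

W ≈ -5210 J

Adiabatic: W = (P₁V₁ − P₂V₂)/(γ − 1) with γ = 7/5.
P₁V₁ = 7207 J, P₂V₂ = 9292 J.
W = (7207 − 9292) / 0.4 = -5213 J.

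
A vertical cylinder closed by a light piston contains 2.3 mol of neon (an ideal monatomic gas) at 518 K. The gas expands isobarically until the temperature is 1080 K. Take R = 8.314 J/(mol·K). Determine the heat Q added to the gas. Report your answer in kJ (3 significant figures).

Isobaric: W = nRΔT = (2.3)(8.314)(562) = 10747 J.
ΔU = nCᵥΔT with Cᵥ = 3R/2: ΔU = (2.3)(12.47)(562) = 16120 J.
Q = ΔU + W = 16120 + 10747 = 26867 J.

Q ≈ 26.9 kJ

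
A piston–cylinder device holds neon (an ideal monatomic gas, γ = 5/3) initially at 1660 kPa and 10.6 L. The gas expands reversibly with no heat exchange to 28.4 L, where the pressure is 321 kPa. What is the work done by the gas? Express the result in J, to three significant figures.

W ≈ 12700 J

Adiabatic: W = (P₁V₁ − P₂V₂)/(γ − 1) with γ = 5/3.
P₁V₁ = 17596 J, P₂V₂ = 9116 J.
W = (17596 − 9116) / 0.6667 = 12719 J.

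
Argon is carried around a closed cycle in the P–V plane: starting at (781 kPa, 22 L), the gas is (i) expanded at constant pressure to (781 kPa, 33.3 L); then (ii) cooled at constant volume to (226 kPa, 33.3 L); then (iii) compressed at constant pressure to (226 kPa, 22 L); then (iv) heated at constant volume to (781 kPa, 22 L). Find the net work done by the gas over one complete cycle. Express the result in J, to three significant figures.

W_net ≈ 6270 J

Constant-volume legs do no work.
W(i) = (781)(33.3 − 22) = 8825 J; W(iii) = (226)(22 − 33.3) = -2554 J.
W_net = 8825 − 2554 = 6271 J (the clockwise enclosed area).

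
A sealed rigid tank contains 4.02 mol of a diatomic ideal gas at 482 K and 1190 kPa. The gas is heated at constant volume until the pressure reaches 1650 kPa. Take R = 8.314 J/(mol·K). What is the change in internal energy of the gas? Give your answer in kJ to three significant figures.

Constant volume ⇒ W = 0, so Q = ΔU = nCᵥΔT with Cᵥ = 5R/2 = 20.79 J/(mol·K).
At constant V, T₂/T₁ = P₂/P₁ ⇒ ΔT = T₁(P₂/P₁ − 1) = 482·(1650/1190 − 1) = 186.3 K.
ΔU = (4.02)(20.79)(186.3) = 15568 J.

ΔU ≈ 15.6 kJ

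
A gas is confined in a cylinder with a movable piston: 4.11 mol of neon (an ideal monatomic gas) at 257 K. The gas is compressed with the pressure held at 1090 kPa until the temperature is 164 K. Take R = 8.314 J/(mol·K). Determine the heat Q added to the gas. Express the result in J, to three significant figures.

Q ≈ -7940 J

Isobaric: W = nRΔT = (4.11)(8.314)(-93) = -3178 J.
ΔU = nCᵥΔT with Cᵥ = 3R/2: ΔU = (4.11)(12.47)(-93) = -4767 J.
Q = ΔU + W = -4767 − 3178 = -7945 J.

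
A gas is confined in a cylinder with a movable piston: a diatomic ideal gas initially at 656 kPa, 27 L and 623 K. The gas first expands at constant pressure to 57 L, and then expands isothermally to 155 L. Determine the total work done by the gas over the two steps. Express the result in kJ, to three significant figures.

W_total ≈ 57.1 kJ

Step 1 (isobaric): W = PΔV = (656 kPa)(57 − 27 L) = 19680 J.
After step 1: P = 656 kPa, V = 57 L, T = 1315 K.
Step 2 (isothermal): W = P₁V₁ ln(V₂/V₁) = (37392) ln(155/57) = 37406 J.
W_total = 19680 + 37406 = 57086 J.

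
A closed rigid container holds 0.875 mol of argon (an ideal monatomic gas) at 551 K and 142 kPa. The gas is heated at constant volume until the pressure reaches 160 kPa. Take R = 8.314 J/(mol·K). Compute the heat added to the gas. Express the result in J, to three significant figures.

Constant volume ⇒ W = 0, so Q = ΔU = nCᵥΔT with Cᵥ = 3R/2 = 12.47 J/(mol·K).
At constant V, T₂/T₁ = P₂/P₁ ⇒ ΔT = T₁(P₂/P₁ − 1) = 551·(160/142 − 1) = 69.85 K.
ΔU = (0.875)(12.47)(69.85) = 762.2 J.

Q ≈ 762 J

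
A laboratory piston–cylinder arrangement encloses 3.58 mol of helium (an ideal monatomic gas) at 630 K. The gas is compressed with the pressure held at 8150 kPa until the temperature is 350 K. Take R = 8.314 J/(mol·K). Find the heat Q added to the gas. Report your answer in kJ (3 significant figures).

Isobaric: W = nRΔT = (3.58)(8.314)(-280) = -8334 J.
ΔU = nCᵥΔT with Cᵥ = 3R/2: ΔU = (3.58)(12.47)(-280) = -12501 J.
Q = ΔU + W = -12501 − 8334 = -20835 J.

Q ≈ -20.8 kJ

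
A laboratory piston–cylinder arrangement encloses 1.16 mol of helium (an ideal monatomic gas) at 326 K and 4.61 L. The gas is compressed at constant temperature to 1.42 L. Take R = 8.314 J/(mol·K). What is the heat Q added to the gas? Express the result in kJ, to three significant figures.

Q ≈ -3.70 kJ

Isothermal ⇒ ΔU = 0, so Q = W = nRT ln(V₂/V₁).
Q = (1.16)(8.314)(326) ln(1.42/4.61) = 3144 × -1.178 = -3702 J.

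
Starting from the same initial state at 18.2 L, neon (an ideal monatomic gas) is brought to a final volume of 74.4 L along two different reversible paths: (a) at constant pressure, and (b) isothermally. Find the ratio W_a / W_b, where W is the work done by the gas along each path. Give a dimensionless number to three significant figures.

Path (a) isobaric: W = P₁(V₂ − V₁) → W_a/(P₁V₁) = 3.088.
Path (b) isothermal: W = P₁V₁ ln(V₂/V₁) → W_b/(P₁V₁) = 1.408.
W_a / W_b = 3.088 / 1.408 = 2.193.

W_a / W_b ≈ 2.19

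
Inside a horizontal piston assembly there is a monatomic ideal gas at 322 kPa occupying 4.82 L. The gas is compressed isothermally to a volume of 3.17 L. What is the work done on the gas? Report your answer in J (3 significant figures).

W ≈ 650 J

Isothermal: W = nRT ln(V₂/V₁) = P₁V₁ ln(V₂/V₁).
P₁V₁ = (322 kPa)(4.82 L) = 1552 J.
W = 1552 × ln(3.17/4.82) = 1552 × -0.419
W_by_gas = -650.4 J; work on gas = −W_by = 650.4 J.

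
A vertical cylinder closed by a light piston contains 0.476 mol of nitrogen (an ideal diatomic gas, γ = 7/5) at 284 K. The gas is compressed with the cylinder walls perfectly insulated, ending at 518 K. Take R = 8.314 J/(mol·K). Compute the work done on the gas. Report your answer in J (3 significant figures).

W ≈ 2320 J

Adiabatic ⇒ Q = 0, so W_by = −ΔU = nCᵥ(T₁ − T₂).
Cᵥ = 5R/2 = 20.79 J/(mol·K).
W = (0.476)(20.79)(284 − 518) = -2315 J.
Work on gas = −W_by = 2315 J.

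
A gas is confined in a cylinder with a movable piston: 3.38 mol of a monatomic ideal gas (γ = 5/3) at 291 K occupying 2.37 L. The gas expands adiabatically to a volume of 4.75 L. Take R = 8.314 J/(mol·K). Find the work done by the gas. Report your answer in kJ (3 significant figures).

Adiabatic: TV^(γ−1) = const with γ = 5/3.
T₂ = T₁ (V₁/V₂)^(γ−1) = 291 × (2.37/4.75)^0.667 = 291 × 0.6291 = 183.1 K.
W_by = nCᵥ(T₁ − T₂) = (3.38)(12.47)(291 − 183.1) = 4550 J.

W ≈ 4.55 kJ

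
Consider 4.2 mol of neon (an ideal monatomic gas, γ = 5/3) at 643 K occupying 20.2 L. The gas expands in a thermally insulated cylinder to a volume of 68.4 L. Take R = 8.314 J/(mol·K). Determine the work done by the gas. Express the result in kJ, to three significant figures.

W ≈ 18.7 kJ

Adiabatic: TV^(γ−1) = const with γ = 5/3.
T₂ = T₁ (V₁/V₂)^(γ−1) = 643 × (20.2/68.4)^0.667 = 643 × 0.4435 = 285.2 K.
W_by = nCᵥ(T₁ − T₂) = (4.2)(12.47)(643 − 285.2) = 18744 J.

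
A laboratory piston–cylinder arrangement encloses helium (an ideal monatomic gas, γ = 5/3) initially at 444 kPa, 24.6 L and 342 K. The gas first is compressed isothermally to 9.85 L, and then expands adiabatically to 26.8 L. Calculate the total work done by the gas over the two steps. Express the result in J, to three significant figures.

Step 1 (isothermal): W = P₁V₁ ln(V₂/V₁) = (10922) ln(9.85/24.6) = -9997 J.
After step 1: P = 1109 kPa, V = 9.85 L, T = 342 K.
Step 2 (adiabatic): W = (P₁V₁ − P₂V₂)/(γ−1) = (10922 − 5604)/0.667 = 7977 J.
W_total = -9997 + 7977 = -2020 J.

W_total ≈ -2020 J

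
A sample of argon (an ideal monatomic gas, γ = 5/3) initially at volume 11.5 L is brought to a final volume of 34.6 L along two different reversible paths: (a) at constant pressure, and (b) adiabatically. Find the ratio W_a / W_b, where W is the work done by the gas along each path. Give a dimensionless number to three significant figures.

Path (a) isobaric: W = P₁(V₂ − V₁) → W_a/(P₁V₁) = 2.009.
Path (b) adiabatic: W = P₁V₁(1 − (V₁/V₂)^(γ−1))/(γ−1) → W_b/(P₁V₁) = 0.7803.
W_a / W_b = 2.009 / 0.7803 = 2.574.

W_a / W_b ≈ 2.57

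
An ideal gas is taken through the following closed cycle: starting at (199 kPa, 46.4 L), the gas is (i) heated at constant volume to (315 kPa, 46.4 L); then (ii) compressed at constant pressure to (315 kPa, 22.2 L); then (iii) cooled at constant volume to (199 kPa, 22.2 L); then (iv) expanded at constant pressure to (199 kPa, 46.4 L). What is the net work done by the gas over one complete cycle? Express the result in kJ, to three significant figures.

W_net ≈ -2.81 kJ

Constant-volume legs do no work.
W(ii) = (315)(22.2 − 46.4) = -7623 J; W(iv) = (199)(46.4 − 22.2) = 4816 J.
W_net = -7623 + 4816 = -2807 J (the counter-clockwise enclosed area).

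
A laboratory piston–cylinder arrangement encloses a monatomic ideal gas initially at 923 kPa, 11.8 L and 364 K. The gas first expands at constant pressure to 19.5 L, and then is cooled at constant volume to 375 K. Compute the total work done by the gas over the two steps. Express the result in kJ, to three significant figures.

W_total ≈ 7.11 kJ

Step 1 (isobaric): W = PΔV = (923 kPa)(19.5 − 11.8 L) = 7107 J.
Step 2 (isochoric): W = 0 (constant volume).
W_total = 7107 + 0 = 7107 J.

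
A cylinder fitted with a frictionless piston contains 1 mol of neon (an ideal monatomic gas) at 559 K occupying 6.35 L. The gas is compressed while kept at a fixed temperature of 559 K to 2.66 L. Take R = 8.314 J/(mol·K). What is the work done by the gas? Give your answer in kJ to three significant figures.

W ≈ -4.04 kJ

Isothermal: W = nRT ln(V₂/V₁).
W = (1)(8.314)(559) × ln(2.66/6.35)
  = 4648 × -0.8701
W_by_gas = -4044 J.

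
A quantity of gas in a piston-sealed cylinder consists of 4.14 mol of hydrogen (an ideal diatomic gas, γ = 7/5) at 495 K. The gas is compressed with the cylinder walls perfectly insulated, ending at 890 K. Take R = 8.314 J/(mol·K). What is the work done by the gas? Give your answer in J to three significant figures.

Adiabatic ⇒ Q = 0, so W_by = −ΔU = nCᵥ(T₁ − T₂).
Cᵥ = 5R/2 = 20.79 J/(mol·K).
W = (4.14)(20.79)(495 − 890) = -33990 J.

W ≈ -34000 J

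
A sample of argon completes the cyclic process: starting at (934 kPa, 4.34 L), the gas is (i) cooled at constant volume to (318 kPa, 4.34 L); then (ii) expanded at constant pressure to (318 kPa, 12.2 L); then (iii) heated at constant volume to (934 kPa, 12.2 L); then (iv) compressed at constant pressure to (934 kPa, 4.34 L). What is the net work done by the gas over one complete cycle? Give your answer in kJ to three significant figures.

Constant-volume legs do no work.
W(ii) = (318)(12.2 − 4.34) = 2499 J; W(iv) = (934)(4.34 − 12.2) = -7341 J.
W_net = 2499 − 7341 = -4842 J (the counter-clockwise enclosed area).

W_net ≈ -4.84 kJ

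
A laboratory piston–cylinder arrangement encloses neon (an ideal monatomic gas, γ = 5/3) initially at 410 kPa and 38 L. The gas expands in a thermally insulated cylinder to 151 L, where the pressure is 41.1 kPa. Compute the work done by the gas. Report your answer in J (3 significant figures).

W ≈ 14100 J

Adiabatic: W = (P₁V₁ − P₂V₂)/(γ − 1) with γ = 5/3.
P₁V₁ = 15580 J, P₂V₂ = 6206 J.
W = (15580 − 6206) / 0.6667 = 14061 J.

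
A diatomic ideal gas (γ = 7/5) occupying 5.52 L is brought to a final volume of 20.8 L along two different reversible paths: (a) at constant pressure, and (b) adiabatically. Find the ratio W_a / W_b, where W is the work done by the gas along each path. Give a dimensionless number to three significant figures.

Path (a) isobaric: W = P₁(V₂ − V₁) → W_a/(P₁V₁) = 2.768.
Path (b) adiabatic: W = P₁V₁(1 − (V₁/V₂)^(γ−1))/(γ−1) → W_b/(P₁V₁) = 1.029.
W_a / W_b = 2.768 / 1.029 = 2.689.

W_a / W_b ≈ 2.69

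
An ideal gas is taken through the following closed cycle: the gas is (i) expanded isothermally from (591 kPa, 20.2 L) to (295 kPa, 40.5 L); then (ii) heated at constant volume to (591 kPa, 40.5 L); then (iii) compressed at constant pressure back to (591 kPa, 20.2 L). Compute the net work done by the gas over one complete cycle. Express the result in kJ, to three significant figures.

W_net ≈ -3.69 kJ

Leg (i): W = PᵢVᵢ ln(V_f/Vᵢ) = (11938) ln(40.5/20.2) = 8304 J.
Leg (ii): W = 0.
Leg (iii): W = PΔV = (591)(20.2 − 40.5) = -11997 J.
W_net = 8304 − 11997 = -3693 J.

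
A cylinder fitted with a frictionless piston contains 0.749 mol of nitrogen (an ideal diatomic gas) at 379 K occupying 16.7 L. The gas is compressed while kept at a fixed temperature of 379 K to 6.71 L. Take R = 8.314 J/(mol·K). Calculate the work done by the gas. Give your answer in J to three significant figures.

W ≈ -2150 J

Isothermal: W = nRT ln(V₂/V₁).
W = (0.749)(8.314)(379) × ln(6.71/16.7)
  = 2360 × -0.9118
W_by_gas = -2152 J.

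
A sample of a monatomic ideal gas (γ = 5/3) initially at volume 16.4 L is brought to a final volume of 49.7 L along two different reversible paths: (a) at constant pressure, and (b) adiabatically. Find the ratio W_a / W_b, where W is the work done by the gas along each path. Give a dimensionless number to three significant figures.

Path (a) isobaric: W = P₁(V₂ − V₁) → W_a/(P₁V₁) = 2.03.
Path (b) adiabatic: W = P₁V₁(1 − (V₁/V₂)^(γ−1))/(γ−1) → W_b/(P₁V₁) = 0.7837.
W_a / W_b = 2.03 / 0.7837 = 2.591.

W_a / W_b ≈ 2.59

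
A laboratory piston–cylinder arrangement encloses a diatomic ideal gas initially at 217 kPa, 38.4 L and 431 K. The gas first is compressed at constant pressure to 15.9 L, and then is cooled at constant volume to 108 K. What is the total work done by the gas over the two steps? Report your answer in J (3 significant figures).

Step 1 (isobaric): W = PΔV = (217 kPa)(15.9 − 38.4 L) = -4882 J.
Step 2 (isochoric): W = 0 (constant volume).
W_total = -4882 + 0 = -4882 J.

W_total ≈ -4880 J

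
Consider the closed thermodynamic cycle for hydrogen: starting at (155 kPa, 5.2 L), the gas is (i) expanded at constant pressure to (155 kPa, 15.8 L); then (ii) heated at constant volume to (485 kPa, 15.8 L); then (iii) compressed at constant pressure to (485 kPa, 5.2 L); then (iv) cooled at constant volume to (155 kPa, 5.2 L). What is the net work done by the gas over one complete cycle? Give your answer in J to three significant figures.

Constant-volume legs do no work.
W(i) = (155)(15.8 − 5.2) = 1643 J; W(iii) = (485)(5.2 − 15.8) = -5141 J.
W_net = 1643 − 5141 = -3498 J (the counter-clockwise enclosed area).

W_net ≈ -3500 J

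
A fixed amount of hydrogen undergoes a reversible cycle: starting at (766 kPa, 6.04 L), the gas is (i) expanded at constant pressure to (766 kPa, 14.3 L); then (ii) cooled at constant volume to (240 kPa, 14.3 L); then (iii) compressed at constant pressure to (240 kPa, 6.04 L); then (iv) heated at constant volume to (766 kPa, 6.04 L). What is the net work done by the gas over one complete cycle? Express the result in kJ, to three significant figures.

Constant-volume legs do no work.
W(i) = (766)(14.3 − 6.04) = 6327 J; W(iii) = (240)(6.04 − 14.3) = -1982 J.
W_net = 6327 − 1982 = 4345 J (the clockwise enclosed area).

W_net ≈ 4.34 kJ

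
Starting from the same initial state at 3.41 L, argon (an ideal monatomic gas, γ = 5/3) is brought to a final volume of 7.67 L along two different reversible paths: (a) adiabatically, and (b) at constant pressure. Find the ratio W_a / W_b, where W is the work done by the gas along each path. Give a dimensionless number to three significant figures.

W_a / W_b ≈ 0.501

Path (a) adiabatic: W = P₁V₁(1 − (V₁/V₂)^(γ−1))/(γ−1) → W_a/(P₁V₁) = 0.6262.
Path (b) isobaric: W = P₁(V₂ − V₁) → W_b/(P₁V₁) = 1.249.
W_a / W_b = 0.6262 / 1.249 = 0.5013.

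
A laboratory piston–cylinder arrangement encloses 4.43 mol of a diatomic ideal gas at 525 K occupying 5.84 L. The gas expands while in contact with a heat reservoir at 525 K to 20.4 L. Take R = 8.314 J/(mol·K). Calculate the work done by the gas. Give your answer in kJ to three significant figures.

W ≈ 24.2 kJ

Isothermal: W = nRT ln(V₂/V₁).
W = (4.43)(8.314)(525) × ln(20.4/5.84)
  = 19336 × 1.251
W_by_gas = 24186 J.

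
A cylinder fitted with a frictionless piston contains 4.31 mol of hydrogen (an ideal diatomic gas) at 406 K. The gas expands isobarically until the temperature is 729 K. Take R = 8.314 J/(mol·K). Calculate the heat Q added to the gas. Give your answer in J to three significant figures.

Q ≈ 40500 J

Isobaric: W = nRΔT = (4.31)(8.314)(323) = 11574 J.
ΔU = nCᵥΔT with Cᵥ = 5R/2: ΔU = (4.31)(20.79)(323) = 28935 J.
Q = ΔU + W = 28935 + 11574 = 40510 J.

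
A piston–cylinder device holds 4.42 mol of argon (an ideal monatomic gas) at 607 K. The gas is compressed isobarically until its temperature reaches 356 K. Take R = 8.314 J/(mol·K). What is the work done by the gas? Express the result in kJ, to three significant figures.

W ≈ -9.22 kJ

Isobaric: W = P ΔV = nR ΔT.
W = (4.42)(8.314)(356 − 607) = -9224 J.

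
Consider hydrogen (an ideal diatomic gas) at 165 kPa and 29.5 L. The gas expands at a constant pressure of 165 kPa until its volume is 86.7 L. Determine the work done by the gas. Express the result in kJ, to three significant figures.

Isobaric: W = P ΔV.
W = (165 kPa)(86.7 − 29.5 L) = (165)(57.2) = 9438 J.

W ≈ 9.44 kJ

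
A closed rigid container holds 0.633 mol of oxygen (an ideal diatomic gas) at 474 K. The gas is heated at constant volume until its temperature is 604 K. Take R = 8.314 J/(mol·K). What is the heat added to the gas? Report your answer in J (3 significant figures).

Constant volume ⇒ W = 0, so Q = ΔU = nCᵥΔT with Cᵥ = 5R/2 = 20.79 J/(mol·K).
ΔU = (0.633)(20.79)(604 − 474) = 1710 J.

Q ≈ 1710 J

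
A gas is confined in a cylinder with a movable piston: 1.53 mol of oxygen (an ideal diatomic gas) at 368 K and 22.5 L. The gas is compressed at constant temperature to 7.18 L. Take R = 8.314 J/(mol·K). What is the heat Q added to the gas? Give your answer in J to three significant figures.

Q ≈ -5350 J

Isothermal ⇒ ΔU = 0, so Q = W = nRT ln(V₂/V₁).
Q = (1.53)(8.314)(368) ln(7.18/22.5) = 4681 × -1.142 = -5347 J.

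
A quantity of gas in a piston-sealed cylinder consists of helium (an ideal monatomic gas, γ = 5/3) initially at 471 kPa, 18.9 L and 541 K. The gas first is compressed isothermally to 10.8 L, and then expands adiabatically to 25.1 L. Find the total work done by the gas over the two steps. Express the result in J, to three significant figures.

W_total ≈ 761 J

Step 1 (isothermal): W = P₁V₁ ln(V₂/V₁) = (8902) ln(10.8/18.9) = -4982 J.
After step 1: P = 824.2 kPa, V = 10.8 L, T = 541 K.
Step 2 (adiabatic): W = (P₁V₁ − P₂V₂)/(γ−1) = (8902 − 5074)/0.667 = 5742 J.
W_total = -4982 + 5742 = 760.8 J.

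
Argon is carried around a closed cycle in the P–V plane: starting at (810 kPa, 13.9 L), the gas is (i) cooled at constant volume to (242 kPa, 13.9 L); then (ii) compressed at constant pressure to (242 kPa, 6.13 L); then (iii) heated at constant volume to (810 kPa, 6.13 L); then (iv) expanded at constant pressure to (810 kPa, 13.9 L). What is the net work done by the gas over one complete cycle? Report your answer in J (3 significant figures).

Constant-volume legs do no work.
W(ii) = (242)(6.13 − 13.9) = -1880 J; W(iv) = (810)(13.9 − 6.13) = 6294 J.
W_net = -1880 + 6294 = 4413 J (the clockwise enclosed area).

W_net ≈ 4410 J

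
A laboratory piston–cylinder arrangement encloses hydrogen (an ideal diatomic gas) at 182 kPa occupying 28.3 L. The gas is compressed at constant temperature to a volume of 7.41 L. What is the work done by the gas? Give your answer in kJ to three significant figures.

W ≈ -6.90 kJ

Isothermal: W = nRT ln(V₂/V₁) = P₁V₁ ln(V₂/V₁).
P₁V₁ = (182 kPa)(28.3 L) = 5151 J.
W = 5151 × ln(7.41/28.3) = 5151 × -1.34
W_by_gas = -6902 J.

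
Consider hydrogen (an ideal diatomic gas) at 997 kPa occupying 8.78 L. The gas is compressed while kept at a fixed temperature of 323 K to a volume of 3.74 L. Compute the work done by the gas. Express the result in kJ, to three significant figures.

Isothermal: W = nRT ln(V₂/V₁) = P₁V₁ ln(V₂/V₁).
P₁V₁ = (997 kPa)(8.78 L) = 8754 J.
W = 8754 × ln(3.74/8.78) = 8754 × -0.8534
W_by_gas = -7470 J.

W ≈ -7.47 kJ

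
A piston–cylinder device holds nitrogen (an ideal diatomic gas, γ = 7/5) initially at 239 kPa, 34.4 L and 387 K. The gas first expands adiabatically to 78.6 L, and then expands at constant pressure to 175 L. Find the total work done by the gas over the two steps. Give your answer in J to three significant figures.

Step 1 (adiabatic): W = (P₁V₁ − P₂V₂)/(γ−1) = (8222 − 5908)/0.4 = 5785 J.
After step 1: P = 75.16 kPa, V = 78.6 L, T = 278.1 K.
Step 2 (isobaric): W = PΔV = (75.16 kPa)(175 − 78.6 L) = 7245 J.
W_total = 5785 + 7245 = 13030 J.

W_total ≈ 13000 J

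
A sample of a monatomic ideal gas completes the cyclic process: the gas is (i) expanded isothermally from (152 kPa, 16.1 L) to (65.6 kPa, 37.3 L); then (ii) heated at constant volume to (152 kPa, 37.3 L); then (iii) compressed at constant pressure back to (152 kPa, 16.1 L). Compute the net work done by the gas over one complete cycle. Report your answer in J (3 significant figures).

W_net ≈ -1170 J

Leg (i): W = PᵢVᵢ ln(V_f/Vᵢ) = (2447) ln(37.3/16.1) = 2056 J.
Leg (ii): W = 0.
Leg (iii): W = PΔV = (152)(16.1 − 37.3) = -3222 J.
W_net = 2056 − 3222 = -1166 J.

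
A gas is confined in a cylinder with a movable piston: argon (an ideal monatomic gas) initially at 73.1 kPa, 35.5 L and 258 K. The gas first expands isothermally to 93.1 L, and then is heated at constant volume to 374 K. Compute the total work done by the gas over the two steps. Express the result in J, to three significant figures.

W_total ≈ 2500 J

Step 1 (isothermal): W = P₁V₁ ln(V₂/V₁) = (2595) ln(93.1/35.5) = 2502 J.
Step 2 (isochoric): W = 0 (constant volume).
W_total = 2502 + 0 = 2502 J.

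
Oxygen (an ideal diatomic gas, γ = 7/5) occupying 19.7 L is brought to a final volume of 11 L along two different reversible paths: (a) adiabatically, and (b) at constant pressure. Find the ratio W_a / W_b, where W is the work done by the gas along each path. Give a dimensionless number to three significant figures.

W_a / W_b ≈ 1.49

Path (a) adiabatic: W = P₁V₁(1 − (V₁/V₂)^(γ−1))/(γ−1) → W_a/(P₁V₁) = -0.6562.
Path (b) isobaric: W = P₁(V₂ − V₁) → W_b/(P₁V₁) = -0.4416.
W_a / W_b = -0.6562 / -0.4416 = 1.486.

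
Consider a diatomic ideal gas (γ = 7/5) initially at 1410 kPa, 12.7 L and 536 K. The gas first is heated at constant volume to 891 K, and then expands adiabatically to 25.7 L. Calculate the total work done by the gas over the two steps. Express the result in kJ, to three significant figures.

W_total ≈ 18.3 kJ

Step 1 (isochoric): W = 0 (constant volume).
After step 1: P = 2344 kPa (V unchanged).
Step 2 (adiabatic): W = (P₁V₁ − P₂V₂)/(γ−1) = (29767 − 22453)/0.4 = 18284 J.
W_total = 0 + 18284 = 18284 J.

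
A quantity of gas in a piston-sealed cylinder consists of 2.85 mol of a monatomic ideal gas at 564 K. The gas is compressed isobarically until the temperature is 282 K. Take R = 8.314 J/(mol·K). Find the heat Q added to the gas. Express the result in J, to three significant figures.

Isobaric: W = nRΔT = (2.85)(8.314)(-282) = -6682 J.
ΔU = nCᵥΔT with Cᵥ = 3R/2: ΔU = (2.85)(12.47)(-282) = -10023 J.
Q = ΔU + W = -10023 − 6682 = -16705 J.

Q ≈ -16700 J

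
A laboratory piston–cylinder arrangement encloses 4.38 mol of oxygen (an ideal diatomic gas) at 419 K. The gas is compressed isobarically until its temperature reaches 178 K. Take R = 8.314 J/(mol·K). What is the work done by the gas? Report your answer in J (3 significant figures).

Isobaric: W = P ΔV = nR ΔT.
W = (4.38)(8.314)(178 − 419) = -8776 J.

W ≈ -8780 J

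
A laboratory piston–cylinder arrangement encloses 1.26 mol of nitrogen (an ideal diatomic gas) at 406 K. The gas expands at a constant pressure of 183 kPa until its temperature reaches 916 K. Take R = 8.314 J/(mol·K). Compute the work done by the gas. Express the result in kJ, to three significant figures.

Isobaric: W = P ΔV = nR ΔT.
W = (1.26)(8.314)(916 − 406) = 5343 J.

W ≈ 5.34 kJ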